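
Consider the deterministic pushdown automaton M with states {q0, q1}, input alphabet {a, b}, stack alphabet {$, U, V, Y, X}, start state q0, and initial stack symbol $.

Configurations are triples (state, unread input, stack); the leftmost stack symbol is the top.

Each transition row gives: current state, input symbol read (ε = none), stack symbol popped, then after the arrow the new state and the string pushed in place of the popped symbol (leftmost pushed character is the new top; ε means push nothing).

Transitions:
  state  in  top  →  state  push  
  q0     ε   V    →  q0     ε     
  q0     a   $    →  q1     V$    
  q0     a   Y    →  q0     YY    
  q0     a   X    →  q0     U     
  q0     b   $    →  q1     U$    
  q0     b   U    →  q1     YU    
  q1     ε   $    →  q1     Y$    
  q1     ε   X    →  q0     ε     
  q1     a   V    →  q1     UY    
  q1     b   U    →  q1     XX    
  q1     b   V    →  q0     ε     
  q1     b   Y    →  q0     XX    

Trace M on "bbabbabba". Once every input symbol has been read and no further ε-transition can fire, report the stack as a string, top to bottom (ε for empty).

(q0, bbabbabba, $) ⊢ (q1, babbabba, U$) ⊢ (q1, abbabba, XX$) ⊢ (q0, abbabba, X$) ⊢ (q0, bbabba, U$) ⊢ (q1, babba, YU$) ⊢ (q0, abba, XXU$) ⊢ (q0, bba, UXU$) ⊢ (q1, ba, YUXU$) ⊢ (q0, a, XXUXU$) ⊢ (q0, ε, UXUXU$)
All input consumed in state q0 with stack UXUXU$.

UXUXU$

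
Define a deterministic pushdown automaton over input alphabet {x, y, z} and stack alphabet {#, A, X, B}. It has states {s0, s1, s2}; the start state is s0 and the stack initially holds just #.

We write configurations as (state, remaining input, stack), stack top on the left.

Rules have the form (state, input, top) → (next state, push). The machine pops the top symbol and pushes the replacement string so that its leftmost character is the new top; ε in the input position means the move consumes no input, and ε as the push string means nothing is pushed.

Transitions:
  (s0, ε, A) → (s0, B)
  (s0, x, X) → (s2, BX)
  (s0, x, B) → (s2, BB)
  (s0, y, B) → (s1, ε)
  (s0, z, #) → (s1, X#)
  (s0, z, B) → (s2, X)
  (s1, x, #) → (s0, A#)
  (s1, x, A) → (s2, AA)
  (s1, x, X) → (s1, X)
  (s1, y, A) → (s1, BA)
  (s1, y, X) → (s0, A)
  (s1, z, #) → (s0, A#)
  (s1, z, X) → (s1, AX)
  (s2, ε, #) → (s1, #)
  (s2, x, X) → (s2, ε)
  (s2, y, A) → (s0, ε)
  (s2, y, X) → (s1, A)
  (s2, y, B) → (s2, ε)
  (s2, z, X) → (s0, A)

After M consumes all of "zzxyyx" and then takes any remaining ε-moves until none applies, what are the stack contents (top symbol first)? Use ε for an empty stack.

(s0, zzxyyx, #) ⊢ (s1, zxyyx, X#) ⊢ (s1, xyyx, AX#) ⊢ (s2, yyx, AAX#) ⊢ (s0, yx, AX#) ⊢ (s0, yx, BX#) ⊢ (s1, x, X#) ⊢ (s1, ε, X#)
All input consumed in state s1 with stack X#.

X#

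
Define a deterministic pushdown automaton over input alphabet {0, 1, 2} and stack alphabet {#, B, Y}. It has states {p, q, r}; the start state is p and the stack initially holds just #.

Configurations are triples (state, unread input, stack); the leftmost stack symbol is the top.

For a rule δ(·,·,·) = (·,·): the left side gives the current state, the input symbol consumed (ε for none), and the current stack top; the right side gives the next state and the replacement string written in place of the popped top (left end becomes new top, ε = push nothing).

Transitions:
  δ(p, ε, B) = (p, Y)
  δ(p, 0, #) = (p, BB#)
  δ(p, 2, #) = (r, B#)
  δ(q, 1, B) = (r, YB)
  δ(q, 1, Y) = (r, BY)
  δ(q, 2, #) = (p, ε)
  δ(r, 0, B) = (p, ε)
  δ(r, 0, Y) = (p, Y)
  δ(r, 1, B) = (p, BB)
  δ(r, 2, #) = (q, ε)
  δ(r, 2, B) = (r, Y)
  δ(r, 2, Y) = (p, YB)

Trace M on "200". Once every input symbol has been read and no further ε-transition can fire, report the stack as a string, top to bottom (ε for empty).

(p, 200, #)
  read 2, top #: go to r, push B# → (r, 00, B#)
  read 0, top B: go to p, push ε → (p, 0, #)
  read 0, top #: go to p, push BB# → (p, ε, BB#)
  ε-move, top B: go to p, push Y → (p, ε, YB#)
All input consumed in state p with stack YB#.

YB#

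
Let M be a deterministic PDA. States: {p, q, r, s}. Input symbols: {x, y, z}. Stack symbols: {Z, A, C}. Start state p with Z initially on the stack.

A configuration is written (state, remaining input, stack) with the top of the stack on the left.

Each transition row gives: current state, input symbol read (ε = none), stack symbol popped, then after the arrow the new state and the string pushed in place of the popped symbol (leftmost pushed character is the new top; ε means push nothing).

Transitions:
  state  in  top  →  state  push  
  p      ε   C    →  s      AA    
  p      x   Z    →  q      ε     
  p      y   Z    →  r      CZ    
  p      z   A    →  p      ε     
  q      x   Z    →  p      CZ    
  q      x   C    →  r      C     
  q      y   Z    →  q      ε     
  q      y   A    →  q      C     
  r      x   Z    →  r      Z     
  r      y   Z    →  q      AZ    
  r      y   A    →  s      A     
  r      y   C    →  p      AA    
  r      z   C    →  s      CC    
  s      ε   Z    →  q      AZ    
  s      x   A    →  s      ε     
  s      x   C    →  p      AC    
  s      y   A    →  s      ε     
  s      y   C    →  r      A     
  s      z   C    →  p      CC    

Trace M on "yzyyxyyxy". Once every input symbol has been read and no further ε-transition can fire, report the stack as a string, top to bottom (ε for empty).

CZ

(p, yzyyxyyxy, Z)
  read y, top Z: go to r, push CZ → (r, zyyxyyxy, CZ)
  read z, top C: go to s, push CC → (s, yyxyyxy, CCZ)
  read y, top C: go to r, push A → (r, yxyyxy, ACZ)
  read y, top A: go to s, push A → (s, xyyxy, ACZ)
  read x, top A: go to s, push ε → (s, yyxy, CZ)
  read y, top C: go to r, push A → (r, yxy, AZ)
  read y, top A: go to s, push A → (s, xy, AZ)
  read x, top A: go to s, push ε → (s, y, Z)
  ε-move, top Z: go to q, push AZ → (q, y, AZ)
  read y, top A: go to q, push C → (q, ε, CZ)
All input consumed in state q with stack CZ.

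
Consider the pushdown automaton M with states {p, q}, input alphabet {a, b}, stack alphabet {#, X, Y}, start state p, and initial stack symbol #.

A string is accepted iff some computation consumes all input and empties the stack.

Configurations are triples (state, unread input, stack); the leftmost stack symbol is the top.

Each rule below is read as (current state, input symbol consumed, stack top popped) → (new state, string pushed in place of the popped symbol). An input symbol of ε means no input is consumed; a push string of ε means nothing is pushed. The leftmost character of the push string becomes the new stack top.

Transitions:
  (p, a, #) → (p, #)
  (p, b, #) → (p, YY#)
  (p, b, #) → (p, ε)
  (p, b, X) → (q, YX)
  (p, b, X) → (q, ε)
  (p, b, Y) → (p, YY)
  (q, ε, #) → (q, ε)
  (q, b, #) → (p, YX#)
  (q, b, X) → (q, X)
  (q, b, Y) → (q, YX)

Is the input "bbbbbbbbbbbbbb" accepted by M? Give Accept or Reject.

Reject

No computation consumes all input and empties the stack.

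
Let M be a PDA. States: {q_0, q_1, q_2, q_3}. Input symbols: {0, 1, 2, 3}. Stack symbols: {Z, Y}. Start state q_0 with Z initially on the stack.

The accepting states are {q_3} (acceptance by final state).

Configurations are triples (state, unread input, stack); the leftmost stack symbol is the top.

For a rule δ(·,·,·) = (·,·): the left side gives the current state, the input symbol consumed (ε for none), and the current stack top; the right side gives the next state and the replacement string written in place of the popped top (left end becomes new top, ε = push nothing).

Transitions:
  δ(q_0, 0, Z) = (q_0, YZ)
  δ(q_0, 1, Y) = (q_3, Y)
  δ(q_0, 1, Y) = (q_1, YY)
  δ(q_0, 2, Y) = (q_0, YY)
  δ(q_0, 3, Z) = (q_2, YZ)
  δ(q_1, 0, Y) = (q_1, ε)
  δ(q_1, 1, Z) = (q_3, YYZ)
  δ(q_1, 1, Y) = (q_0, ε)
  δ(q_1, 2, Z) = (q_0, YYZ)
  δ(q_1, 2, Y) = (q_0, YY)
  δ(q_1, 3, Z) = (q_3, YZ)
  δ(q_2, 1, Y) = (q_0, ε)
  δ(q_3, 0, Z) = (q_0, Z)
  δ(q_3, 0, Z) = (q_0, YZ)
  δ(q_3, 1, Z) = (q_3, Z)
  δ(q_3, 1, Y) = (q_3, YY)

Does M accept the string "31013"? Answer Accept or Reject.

No computation consumes all input and reaches a final state.

Reject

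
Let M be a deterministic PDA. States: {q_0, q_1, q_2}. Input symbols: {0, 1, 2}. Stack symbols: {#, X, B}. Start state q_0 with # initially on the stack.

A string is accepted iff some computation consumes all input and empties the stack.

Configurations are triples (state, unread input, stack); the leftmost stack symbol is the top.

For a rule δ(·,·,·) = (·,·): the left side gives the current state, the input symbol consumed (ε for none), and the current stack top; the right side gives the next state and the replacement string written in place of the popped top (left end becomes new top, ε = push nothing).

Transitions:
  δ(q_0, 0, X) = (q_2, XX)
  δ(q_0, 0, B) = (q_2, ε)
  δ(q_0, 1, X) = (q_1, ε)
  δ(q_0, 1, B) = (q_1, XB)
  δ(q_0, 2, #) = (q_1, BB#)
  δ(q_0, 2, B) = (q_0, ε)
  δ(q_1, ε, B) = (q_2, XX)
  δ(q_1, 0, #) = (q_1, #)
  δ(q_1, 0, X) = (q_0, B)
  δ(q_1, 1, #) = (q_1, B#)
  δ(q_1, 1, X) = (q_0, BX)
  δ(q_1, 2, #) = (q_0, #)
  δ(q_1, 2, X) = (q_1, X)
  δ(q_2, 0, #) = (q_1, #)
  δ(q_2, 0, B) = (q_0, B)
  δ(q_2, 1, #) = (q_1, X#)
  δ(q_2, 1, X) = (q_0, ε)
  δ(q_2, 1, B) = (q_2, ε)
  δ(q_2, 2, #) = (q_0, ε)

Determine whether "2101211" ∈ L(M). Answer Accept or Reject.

Reject

(q_0, 2101211, #)
  read 2, top #: go to q_1, push BB# → (q_1, 101211, BB#)
  ε-move, top B: go to q_2, push XX → (q_2, 101211, XXB#)
  read 1, top X: go to q_0, push ε → (q_0, 01211, XB#)
  read 0, top X: go to q_2, push XX → (q_2, 1211, XXB#)
  read 1, top X: go to q_0, push ε → (q_0, 211, XB#)
No transition applies at (q_0, 211, XB#); input not fully consumed.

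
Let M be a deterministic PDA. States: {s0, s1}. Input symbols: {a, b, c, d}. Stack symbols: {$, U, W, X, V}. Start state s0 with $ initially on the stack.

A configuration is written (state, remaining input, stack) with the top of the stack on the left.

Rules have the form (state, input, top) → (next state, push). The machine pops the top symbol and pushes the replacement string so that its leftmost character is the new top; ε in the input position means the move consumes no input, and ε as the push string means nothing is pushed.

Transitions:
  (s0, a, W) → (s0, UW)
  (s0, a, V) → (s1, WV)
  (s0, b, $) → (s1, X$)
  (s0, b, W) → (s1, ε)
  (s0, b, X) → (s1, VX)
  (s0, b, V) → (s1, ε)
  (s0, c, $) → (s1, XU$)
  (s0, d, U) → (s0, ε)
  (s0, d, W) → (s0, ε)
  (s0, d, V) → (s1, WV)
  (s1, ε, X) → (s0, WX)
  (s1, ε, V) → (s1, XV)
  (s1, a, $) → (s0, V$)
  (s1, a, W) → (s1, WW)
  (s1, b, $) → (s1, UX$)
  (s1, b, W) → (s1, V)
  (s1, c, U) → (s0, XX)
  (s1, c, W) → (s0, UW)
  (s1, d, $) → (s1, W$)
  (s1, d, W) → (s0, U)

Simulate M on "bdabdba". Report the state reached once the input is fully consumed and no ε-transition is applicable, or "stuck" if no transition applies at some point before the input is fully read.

stuck

(s0, bdabdba, $) ⊢ (s1, dabdba, X$) ⊢ (s0, dabdba, WX$) ⊢ (s0, abdba, X$)
No transition for (s0, a, top X); M blocks with input abdba remaining.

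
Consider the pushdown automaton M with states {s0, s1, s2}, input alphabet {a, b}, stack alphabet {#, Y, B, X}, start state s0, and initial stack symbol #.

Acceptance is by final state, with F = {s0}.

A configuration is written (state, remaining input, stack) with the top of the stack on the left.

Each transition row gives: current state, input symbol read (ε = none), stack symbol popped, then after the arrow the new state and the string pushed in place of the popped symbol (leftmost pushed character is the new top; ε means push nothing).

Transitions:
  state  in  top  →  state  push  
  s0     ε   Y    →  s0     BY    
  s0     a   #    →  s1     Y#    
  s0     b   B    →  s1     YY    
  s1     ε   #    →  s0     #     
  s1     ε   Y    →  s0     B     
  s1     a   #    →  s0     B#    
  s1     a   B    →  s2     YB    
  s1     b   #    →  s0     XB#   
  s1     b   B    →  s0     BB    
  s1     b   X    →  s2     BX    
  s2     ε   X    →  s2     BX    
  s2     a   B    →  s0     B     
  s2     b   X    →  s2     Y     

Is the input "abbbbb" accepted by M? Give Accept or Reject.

Accept

One accepting computation: (s0, abbbbb, #) ⊢ (s1, bbbbb, Y#) ⊢ (s0, bbbbb, B#) ⊢ (s1, bbbb, YY#) ⊢ (s0, bbbb, BY#) ⊢ (s1, bbb, YYY#) ⊢ (s0, bbb, BYY#) ⊢ (s1, bb, YYYY#) ⊢ (s0, bb, BYYY#) ⊢ (s1, b, YYYYY#) ⊢ (s0, b, BYYYY#) ⊢ (s1, ε, YYYYYY#) ⊢ (s0, ε, BYYYYY#)
All input consumed and state s0 ∈ F.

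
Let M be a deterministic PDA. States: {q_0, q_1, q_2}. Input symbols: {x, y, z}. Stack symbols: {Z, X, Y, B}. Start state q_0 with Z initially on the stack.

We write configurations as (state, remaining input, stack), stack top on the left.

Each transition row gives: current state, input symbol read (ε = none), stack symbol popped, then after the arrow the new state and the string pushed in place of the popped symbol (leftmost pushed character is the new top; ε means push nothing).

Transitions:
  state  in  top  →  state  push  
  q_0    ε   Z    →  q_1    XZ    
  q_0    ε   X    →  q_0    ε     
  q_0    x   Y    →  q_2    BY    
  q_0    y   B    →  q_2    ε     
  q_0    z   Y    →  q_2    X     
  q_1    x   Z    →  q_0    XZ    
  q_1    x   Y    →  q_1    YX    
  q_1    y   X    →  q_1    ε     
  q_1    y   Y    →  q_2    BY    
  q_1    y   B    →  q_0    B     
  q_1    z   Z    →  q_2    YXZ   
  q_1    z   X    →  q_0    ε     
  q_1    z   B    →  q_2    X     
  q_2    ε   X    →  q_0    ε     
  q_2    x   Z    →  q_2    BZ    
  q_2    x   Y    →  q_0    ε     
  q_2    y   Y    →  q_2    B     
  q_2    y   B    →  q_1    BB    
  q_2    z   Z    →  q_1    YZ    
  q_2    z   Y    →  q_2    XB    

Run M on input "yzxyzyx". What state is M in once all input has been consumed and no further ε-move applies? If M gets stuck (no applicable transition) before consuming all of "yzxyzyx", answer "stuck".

stuck

(q_0, yzxyzyx, Z)
  ε-move, top Z: go to q_1, push XZ → (q_1, yzxyzyx, XZ)
  read y, top X: go to q_1, push ε → (q_1, zxyzyx, Z)
  read z, top Z: go to q_2, push YXZ → (q_2, xyzyx, YXZ)
  read x, top Y: go to q_0, push ε → (q_0, yzyx, XZ)
  ε-move, top X: go to q_0, push ε → (q_0, yzyx, Z)
  ε-move, top Z: go to q_1, push XZ → (q_1, yzyx, XZ)
  read y, top X: go to q_1, push ε → (q_1, zyx, Z)
  read z, top Z: go to q_2, push YXZ → (q_2, yx, YXZ)
  read y, top Y: go to q_2, push B → (q_2, x, BXZ)
No transition for (q_2, x, top B); M blocks with input x remaining.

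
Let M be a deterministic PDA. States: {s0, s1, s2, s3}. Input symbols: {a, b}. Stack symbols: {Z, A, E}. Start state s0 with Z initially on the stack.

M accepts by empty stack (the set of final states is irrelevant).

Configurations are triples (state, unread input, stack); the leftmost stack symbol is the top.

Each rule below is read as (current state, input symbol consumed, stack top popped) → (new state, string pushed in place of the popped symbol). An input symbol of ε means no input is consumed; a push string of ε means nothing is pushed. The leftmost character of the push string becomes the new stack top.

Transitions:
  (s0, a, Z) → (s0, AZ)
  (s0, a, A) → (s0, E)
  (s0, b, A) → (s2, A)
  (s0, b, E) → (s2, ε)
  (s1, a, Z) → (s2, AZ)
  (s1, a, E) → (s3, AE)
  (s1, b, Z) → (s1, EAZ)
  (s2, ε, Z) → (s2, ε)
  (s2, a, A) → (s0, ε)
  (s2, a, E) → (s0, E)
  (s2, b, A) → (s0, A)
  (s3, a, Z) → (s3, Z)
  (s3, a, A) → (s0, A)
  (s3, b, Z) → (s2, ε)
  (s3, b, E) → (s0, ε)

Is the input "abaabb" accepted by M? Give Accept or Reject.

(s0, abaabb, Z)
  read a, top Z: go to s0, push AZ → (s0, baabb, AZ)
  read b, top A: go to s2, push A → (s2, aabb, AZ)
  read a, top A: go to s0, push ε → (s0, abb, Z)
  read a, top Z: go to s0, push AZ → (s0, bb, AZ)
  read b, top A: go to s2, push A → (s2, b, AZ)
  read b, top A: go to s0, push A → (s0, ε, AZ)
All input consumed; stack is AZ, not empty, and no further ε-move applies.

Reject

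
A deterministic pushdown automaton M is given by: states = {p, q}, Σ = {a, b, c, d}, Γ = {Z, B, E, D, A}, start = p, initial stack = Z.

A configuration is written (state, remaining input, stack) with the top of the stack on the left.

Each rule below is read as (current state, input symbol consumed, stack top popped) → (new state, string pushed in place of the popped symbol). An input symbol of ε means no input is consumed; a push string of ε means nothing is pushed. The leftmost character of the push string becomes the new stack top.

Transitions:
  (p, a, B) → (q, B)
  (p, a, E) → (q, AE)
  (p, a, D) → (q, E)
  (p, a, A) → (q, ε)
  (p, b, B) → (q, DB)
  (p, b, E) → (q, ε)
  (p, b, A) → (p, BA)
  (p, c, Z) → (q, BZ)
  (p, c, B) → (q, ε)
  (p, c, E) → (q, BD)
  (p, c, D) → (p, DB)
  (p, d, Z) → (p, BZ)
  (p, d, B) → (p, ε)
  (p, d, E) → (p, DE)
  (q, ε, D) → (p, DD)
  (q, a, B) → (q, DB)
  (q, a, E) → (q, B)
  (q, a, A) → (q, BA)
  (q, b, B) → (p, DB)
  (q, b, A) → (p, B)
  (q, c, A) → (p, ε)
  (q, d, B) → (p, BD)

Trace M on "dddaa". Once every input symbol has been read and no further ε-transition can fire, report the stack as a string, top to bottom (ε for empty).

DDBZ

(p, dddaa, Z) ⊢ (p, ddaa, BZ) ⊢ (p, daa, Z) ⊢ (p, aa, BZ) ⊢ (q, a, BZ) ⊢ (q, ε, DBZ) ⊢ (p, ε, DDBZ)
All input consumed in state p with stack DDBZ.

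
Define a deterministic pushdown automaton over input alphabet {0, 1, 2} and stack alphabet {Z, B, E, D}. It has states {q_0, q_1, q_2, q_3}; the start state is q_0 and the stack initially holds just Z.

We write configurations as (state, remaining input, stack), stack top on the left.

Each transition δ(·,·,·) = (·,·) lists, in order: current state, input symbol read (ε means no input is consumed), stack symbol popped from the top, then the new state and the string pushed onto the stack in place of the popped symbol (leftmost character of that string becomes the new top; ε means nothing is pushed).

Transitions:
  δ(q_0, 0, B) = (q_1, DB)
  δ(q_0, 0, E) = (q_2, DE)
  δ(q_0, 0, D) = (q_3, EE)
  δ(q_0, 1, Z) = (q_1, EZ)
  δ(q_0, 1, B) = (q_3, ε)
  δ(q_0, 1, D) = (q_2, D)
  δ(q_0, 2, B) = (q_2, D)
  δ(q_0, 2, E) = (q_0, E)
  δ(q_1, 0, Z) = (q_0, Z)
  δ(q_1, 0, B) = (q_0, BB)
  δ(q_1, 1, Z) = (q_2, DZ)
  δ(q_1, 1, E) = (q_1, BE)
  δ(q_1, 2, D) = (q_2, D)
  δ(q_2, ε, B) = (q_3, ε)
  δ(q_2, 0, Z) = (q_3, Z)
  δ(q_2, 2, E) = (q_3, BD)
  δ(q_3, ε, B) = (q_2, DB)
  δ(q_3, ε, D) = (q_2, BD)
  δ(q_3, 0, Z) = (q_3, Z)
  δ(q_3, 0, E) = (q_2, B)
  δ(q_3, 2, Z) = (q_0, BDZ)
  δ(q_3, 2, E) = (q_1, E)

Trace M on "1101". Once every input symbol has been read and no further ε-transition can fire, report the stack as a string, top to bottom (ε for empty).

DBEZ

(q_0, 1101, Z) ⊢ (q_1, 101, EZ) ⊢ (q_1, 01, BEZ) ⊢ (q_0, 1, BBEZ) ⊢ (q_3, ε, BEZ) ⊢ (q_2, ε, DBEZ)
All input consumed in state q_2 with stack DBEZ.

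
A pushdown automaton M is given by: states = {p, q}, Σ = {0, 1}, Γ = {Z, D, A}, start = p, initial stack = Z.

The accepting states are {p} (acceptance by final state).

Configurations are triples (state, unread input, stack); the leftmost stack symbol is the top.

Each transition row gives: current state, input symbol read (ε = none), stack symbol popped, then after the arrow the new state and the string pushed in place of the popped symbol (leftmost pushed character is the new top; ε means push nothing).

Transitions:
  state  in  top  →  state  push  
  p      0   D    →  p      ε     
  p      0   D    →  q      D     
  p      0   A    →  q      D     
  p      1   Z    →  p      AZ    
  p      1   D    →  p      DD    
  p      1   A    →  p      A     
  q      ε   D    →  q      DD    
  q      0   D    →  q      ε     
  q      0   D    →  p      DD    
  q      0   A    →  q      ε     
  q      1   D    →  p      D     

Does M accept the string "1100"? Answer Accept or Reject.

One accepting computation: (p, 1100, Z) ⊢ (p, 100, AZ) ⊢ (p, 00, AZ) ⊢ (q, 0, DZ) ⊢ (p, ε, DDZ)
All input consumed and state p ∈ F.

Accept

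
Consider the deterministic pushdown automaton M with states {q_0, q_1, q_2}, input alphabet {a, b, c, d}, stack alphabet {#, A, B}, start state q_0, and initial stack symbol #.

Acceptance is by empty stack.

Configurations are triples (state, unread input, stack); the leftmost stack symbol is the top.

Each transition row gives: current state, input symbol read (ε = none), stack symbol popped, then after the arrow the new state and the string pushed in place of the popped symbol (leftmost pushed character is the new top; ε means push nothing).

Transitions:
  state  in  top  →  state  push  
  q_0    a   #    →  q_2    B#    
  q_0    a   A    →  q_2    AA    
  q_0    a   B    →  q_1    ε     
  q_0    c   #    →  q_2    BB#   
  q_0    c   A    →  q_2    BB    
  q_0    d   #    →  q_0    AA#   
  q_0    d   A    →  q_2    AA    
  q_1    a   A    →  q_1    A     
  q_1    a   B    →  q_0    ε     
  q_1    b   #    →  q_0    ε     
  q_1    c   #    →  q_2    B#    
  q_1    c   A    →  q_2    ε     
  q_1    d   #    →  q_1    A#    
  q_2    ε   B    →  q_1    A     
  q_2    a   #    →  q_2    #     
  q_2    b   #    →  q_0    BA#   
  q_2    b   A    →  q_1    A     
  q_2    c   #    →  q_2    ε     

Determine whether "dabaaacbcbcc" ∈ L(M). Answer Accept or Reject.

(q_0, dabaaacbcbcc, #)
  read d, top #: go to q_0, push AA# → (q_0, abaaacbcbcc, AA#)
  read a, top A: go to q_2, push AA → (q_2, baaacbcbcc, AAA#)
  read b, top A: go to q_1, push A → (q_1, aaacbcbcc, AAA#)
  read a, top A: go to q_1, push A → (q_1, aacbcbcc, AAA#)
  read a, top A: go to q_1, push A → (q_1, acbcbcc, AAA#)
  read a, top A: go to q_1, push A → (q_1, cbcbcc, AAA#)
  read c, top A: go to q_2, push ε → (q_2, bcbcc, AA#)
  read b, top A: go to q_1, push A → (q_1, cbcc, AA#)
  read c, top A: go to q_2, push ε → (q_2, bcc, A#)
  read b, top A: go to q_1, push A → (q_1, cc, A#)
  read c, top A: go to q_2, push ε → (q_2, c, #)
  read c, top #: go to q_2, push ε → (q_2, ε, ε)
All input consumed and the stack is empty.

Accept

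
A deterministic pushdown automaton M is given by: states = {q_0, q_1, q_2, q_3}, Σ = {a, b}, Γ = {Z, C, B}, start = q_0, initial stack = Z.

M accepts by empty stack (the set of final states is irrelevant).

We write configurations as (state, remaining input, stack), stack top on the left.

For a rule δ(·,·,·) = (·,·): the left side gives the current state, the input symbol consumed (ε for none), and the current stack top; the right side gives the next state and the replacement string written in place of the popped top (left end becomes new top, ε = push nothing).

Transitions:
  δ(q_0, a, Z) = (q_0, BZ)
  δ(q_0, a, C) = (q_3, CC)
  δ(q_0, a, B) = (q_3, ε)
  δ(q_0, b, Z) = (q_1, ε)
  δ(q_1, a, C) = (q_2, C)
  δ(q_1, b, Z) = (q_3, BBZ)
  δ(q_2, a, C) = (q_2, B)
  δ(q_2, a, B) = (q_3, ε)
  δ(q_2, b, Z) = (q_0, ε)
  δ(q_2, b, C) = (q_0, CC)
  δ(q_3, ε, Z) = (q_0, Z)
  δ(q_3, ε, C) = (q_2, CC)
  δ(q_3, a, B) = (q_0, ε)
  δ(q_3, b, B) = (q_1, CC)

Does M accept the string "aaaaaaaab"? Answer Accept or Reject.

(q_0, aaaaaaaab, Z) ⊢ (q_0, aaaaaaab, BZ) ⊢ (q_3, aaaaaab, Z) ⊢ (q_0, aaaaaab, Z) ⊢ (q_0, aaaaab, BZ) ⊢ (q_3, aaaab, Z) ⊢ (q_0, aaaab, Z) ⊢ (q_0, aaab, BZ) ⊢ (q_3, aab, Z) ⊢ (q_0, aab, Z) ⊢ (q_0, ab, BZ) ⊢ (q_3, b, Z) ⊢ (q_0, b, Z) ⊢ (q_1, ε, ε)
All input consumed and the stack is empty.

Accept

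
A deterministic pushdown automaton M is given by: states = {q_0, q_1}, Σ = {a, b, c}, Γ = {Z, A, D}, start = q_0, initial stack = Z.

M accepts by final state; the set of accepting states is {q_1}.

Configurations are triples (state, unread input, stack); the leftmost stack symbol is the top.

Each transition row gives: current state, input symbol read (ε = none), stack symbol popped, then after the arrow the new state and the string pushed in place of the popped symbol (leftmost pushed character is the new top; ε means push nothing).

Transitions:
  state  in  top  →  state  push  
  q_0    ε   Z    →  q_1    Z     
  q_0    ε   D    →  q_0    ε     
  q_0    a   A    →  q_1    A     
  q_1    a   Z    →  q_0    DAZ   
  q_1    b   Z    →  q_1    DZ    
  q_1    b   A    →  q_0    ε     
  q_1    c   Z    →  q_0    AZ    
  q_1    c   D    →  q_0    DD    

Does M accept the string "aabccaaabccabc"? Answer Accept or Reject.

(q_0, aabccaaabccabc, Z) ⊢ (q_1, aabccaaabccabc, Z) ⊢ (q_0, abccaaabccabc, DAZ) ⊢ (q_0, abccaaabccabc, AZ) ⊢ (q_1, bccaaabccabc, AZ) ⊢ (q_0, ccaaabccabc, Z) ⊢ (q_1, ccaaabccabc, Z) ⊢ (q_0, caaabccabc, AZ)
No transition applies at (q_0, caaabccabc, AZ); input not fully consumed.

Reject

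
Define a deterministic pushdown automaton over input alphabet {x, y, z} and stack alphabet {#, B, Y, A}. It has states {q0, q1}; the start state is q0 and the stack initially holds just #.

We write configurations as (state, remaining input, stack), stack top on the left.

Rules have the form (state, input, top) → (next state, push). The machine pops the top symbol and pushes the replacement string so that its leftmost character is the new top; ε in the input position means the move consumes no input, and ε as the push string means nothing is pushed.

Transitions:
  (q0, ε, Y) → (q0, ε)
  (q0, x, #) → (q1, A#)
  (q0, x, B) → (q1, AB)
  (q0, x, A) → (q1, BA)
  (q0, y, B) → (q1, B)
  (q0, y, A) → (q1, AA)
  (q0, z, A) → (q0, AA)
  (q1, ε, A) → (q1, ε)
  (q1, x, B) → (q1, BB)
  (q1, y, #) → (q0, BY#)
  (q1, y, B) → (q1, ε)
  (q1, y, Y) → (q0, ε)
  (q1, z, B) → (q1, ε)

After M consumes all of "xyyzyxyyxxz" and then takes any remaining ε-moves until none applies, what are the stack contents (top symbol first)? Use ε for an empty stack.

BBY#

(q0, xyyzyxyyxxz, #)
  read x, top #: go to q1, push A# → (q1, yyzyxyyxxz, A#)
  ε-move, top A: go to q1, push ε → (q1, yyzyxyyxxz, #)
  read y, top #: go to q0, push BY# → (q0, yzyxyyxxz, BY#)
  read y, top B: go to q1, push B → (q1, zyxyyxxz, BY#)
  read z, top B: go to q1, push ε → (q1, yxyyxxz, Y#)
  read y, top Y: go to q0, push ε → (q0, xyyxxz, #)
  read x, top #: go to q1, push A# → (q1, yyxxz, A#)
  ε-move, top A: go to q1, push ε → (q1, yyxxz, #)
  read y, top #: go to q0, push BY# → (q0, yxxz, BY#)
  read y, top B: go to q1, push B → (q1, xxz, BY#)
  read x, top B: go to q1, push BB → (q1, xz, BBY#)
  read x, top B: go to q1, push BB → (q1, z, BBBY#)
  read z, top B: go to q1, push ε → (q1, ε, BBY#)
All input consumed in state q1 with stack BBY#.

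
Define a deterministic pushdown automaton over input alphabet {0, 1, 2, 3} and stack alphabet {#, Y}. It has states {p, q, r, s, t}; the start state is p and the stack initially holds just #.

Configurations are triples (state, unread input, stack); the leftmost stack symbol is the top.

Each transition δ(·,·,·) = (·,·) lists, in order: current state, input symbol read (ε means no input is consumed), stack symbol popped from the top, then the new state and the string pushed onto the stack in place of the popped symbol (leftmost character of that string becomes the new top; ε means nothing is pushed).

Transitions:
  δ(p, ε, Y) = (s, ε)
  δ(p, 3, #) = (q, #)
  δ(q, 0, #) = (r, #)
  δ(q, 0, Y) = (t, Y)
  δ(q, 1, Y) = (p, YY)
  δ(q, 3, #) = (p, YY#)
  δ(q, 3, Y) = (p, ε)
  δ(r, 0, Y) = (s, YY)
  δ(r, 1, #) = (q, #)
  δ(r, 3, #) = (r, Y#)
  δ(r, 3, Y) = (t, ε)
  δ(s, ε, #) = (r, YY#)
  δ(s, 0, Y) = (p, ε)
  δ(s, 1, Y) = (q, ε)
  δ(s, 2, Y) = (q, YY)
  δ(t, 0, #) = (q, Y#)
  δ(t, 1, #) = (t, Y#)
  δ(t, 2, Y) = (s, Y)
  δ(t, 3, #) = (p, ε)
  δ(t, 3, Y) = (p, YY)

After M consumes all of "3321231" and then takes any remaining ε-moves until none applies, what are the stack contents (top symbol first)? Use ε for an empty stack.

(p, 3321231, #) ⊢ (q, 321231, #) ⊢ (p, 21231, YY#) ⊢ (s, 21231, Y#) ⊢ (q, 1231, YY#) ⊢ (p, 231, YYY#) ⊢ (s, 231, YY#) ⊢ (q, 31, YYY#) ⊢ (p, 1, YY#) ⊢ (s, 1, Y#) ⊢ (q, ε, #)
All input consumed in state q with stack #.

#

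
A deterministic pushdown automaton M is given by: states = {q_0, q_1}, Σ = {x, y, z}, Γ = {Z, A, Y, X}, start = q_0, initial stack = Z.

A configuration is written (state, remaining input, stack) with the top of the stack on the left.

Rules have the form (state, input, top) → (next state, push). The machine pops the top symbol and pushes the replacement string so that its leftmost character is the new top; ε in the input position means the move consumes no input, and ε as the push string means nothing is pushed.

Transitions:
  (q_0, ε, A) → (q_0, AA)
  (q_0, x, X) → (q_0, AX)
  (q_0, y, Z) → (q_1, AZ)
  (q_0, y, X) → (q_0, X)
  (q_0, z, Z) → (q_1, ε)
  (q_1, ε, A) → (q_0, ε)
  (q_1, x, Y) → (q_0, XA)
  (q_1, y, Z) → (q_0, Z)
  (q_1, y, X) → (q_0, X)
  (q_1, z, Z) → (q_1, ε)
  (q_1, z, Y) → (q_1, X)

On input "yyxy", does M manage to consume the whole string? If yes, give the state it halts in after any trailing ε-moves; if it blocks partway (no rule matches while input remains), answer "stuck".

stuck

(q_0, yyxy, Z)
  read y, top Z: go to q_1, push AZ → (q_1, yxy, AZ)
  ε-move, top A: go to q_0, push ε → (q_0, yxy, Z)
  read y, top Z: go to q_1, push AZ → (q_1, xy, AZ)
  ε-move, top A: go to q_0, push ε → (q_0, xy, Z)
No transition for (q_0, x, top Z); M blocks with input xy remaining.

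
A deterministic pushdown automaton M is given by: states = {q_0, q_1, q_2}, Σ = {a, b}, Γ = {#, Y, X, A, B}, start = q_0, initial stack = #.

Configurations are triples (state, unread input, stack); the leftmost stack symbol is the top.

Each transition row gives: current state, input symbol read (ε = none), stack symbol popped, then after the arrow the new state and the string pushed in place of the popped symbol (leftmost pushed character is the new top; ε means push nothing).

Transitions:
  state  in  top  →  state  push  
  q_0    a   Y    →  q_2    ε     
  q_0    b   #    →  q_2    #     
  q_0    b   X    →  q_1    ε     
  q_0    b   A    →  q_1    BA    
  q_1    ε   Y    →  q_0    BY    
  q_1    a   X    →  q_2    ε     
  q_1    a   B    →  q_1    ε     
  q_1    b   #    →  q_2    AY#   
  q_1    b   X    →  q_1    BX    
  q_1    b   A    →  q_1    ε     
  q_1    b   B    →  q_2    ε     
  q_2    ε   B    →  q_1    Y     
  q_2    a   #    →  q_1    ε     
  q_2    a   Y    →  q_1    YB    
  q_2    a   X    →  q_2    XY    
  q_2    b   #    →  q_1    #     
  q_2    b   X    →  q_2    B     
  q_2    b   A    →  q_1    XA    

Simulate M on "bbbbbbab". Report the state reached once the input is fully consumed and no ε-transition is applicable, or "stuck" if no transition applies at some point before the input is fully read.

q_0

(q_0, bbbbbbab, #) ⊢ (q_2, bbbbbab, #) ⊢ (q_1, bbbbab, #) ⊢ (q_2, bbbab, AY#) ⊢ (q_1, bbab, XAY#) ⊢ (q_1, bab, BXAY#) ⊢ (q_2, ab, XAY#) ⊢ (q_2, b, XYAY#) ⊢ (q_2, ε, BYAY#) ⊢ (q_1, ε, YYAY#) ⊢ (q_0, ε, BYYAY#)
All input consumed; M is in state q_0.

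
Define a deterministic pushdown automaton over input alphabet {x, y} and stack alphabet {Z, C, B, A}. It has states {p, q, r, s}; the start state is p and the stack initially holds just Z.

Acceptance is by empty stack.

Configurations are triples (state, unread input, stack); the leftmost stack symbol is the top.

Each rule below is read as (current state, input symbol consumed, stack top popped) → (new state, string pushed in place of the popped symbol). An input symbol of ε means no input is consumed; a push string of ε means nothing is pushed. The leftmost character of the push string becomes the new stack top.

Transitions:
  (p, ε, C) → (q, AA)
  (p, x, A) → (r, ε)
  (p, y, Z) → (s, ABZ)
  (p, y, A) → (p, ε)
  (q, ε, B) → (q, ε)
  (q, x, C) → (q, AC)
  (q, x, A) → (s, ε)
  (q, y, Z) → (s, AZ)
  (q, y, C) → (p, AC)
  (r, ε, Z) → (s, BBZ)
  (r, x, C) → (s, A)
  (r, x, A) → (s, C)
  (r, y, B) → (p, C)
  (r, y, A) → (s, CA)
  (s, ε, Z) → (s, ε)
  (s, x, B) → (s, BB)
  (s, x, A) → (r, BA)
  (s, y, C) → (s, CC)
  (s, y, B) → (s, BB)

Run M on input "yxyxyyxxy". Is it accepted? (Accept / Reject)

Reject

(p, yxyxyyxxy, Z)
  read y, top Z: go to s, push ABZ → (s, xyxyyxxy, ABZ)
  read x, top A: go to r, push BA → (r, yxyyxxy, BABZ)
  read y, top B: go to p, push C → (p, xyyxxy, CABZ)
  ε-move, top C: go to q, push AA → (q, xyyxxy, AAABZ)
  read x, top A: go to s, push ε → (s, yyxxy, AABZ)
No transition applies at (s, yyxxy, AABZ); input not fully consumed.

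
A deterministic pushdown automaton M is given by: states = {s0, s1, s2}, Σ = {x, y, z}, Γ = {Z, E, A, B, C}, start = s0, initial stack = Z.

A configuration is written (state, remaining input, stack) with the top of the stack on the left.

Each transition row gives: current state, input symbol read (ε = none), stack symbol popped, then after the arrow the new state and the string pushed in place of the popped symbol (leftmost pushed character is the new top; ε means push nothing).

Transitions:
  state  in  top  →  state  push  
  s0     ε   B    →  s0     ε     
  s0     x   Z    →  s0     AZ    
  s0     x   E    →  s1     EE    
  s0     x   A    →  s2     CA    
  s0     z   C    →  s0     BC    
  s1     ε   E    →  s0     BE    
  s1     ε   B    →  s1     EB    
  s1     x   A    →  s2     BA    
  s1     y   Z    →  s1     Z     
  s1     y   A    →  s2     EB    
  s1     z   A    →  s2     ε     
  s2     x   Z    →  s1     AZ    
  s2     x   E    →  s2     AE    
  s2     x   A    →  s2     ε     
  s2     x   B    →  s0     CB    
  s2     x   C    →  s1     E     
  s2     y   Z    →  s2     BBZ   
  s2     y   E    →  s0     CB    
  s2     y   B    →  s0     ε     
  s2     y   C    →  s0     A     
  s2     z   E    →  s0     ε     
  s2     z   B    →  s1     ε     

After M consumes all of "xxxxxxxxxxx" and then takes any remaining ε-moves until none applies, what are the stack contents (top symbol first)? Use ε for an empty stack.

(s0, xxxxxxxxxxx, Z)
  read x, top Z: go to s0, push AZ → (s0, xxxxxxxxxx, AZ)
  read x, top A: go to s2, push CA → (s2, xxxxxxxxx, CAZ)
  read x, top C: go to s1, push E → (s1, xxxxxxxx, EAZ)
  ε-move, top E: go to s0, push BE → (s0, xxxxxxxx, BEAZ)
  ε-move, top B: go to s0, push ε → (s0, xxxxxxxx, EAZ)
  read x, top E: go to s1, push EE → (s1, xxxxxxx, EEAZ)
  ε-move, top E: go to s0, push BE → (s0, xxxxxxx, BEEAZ)
  ε-move, top B: go to s0, push ε → (s0, xxxxxxx, EEAZ)
  read x, top E: go to s1, push EE → (s1, xxxxxx, EEEAZ)
  ε-move, top E: go to s0, push BE → (s0, xxxxxx, BEEEAZ)
  ε-move, top B: go to s0, push ε → (s0, xxxxxx, EEEAZ)
  read x, top E: go to s1, push EE → (s1, xxxxx, EEEEAZ)
  ε-move, top E: go to s0, push BE → (s0, xxxxx, BEEEEAZ)
  ε-move, top B: go to s0, push ε → (s0, xxxxx, EEEEAZ)
  read x, top E: go to s1, push EE → (s1, xxxx, EEEEEAZ)
  ε-move, top E: go to s0, push BE → (s0, xxxx, BEEEEEAZ)
  ε-move, top B: go to s0, push ε → (s0, xxxx, EEEEEAZ)
  read x, top E: go to s1, push EE → (s1, xxx, EEEEEEAZ)
  ε-move, top E: go to s0, push BE → (s0, xxx, BEEEEEEAZ)
  ε-move, top B: go to s0, push ε → (s0, xxx, EEEEEEAZ)
  read x, top E: go to s1, push EE → (s1, xx, EEEEEEEAZ)
  ε-move, top E: go to s0, push BE → (s0, xx, BEEEEEEEAZ)
  ε-move, top B: go to s0, push ε → (s0, xx, EEEEEEEAZ)
  read x, top E: go to s1, push EE → (s1, x, EEEEEEEEAZ)
  ε-move, top E: go to s0, push BE → (s0, x, BEEEEEEEEAZ)
  ε-move, top B: go to s0, push ε → (s0, x, EEEEEEEEAZ)
  read x, top E: go to s1, push EE → (s1, ε, EEEEEEEEEAZ)
  ε-move, top E: go to s0, push BE → (s0, ε, BEEEEEEEEEAZ)
  ε-move, top B: go to s0, push ε → (s0, ε, EEEEEEEEEAZ)
All input consumed in state s0 with stack EEEEEEEEEAZ.

EEEEEEEEEAZ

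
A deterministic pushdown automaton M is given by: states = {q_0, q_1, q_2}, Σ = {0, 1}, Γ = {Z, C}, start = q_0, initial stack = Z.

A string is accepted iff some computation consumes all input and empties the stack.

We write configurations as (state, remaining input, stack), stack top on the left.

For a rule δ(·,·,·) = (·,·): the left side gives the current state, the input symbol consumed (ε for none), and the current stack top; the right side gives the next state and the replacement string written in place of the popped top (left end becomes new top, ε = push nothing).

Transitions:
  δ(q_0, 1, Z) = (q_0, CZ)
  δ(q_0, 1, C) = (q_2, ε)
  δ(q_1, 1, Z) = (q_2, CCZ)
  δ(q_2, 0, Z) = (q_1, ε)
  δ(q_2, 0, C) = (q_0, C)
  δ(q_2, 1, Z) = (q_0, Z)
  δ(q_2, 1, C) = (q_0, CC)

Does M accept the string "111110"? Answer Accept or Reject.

Accept

(q_0, 111110, Z)
  read 1, top Z: go to q_0, push CZ → (q_0, 11110, CZ)
  read 1, top C: go to q_2, push ε → (q_2, 1110, Z)
  read 1, top Z: go to q_0, push Z → (q_0, 110, Z)
  read 1, top Z: go to q_0, push CZ → (q_0, 10, CZ)
  read 1, top C: go to q_2, push ε → (q_2, 0, Z)
  read 0, top Z: go to q_1, push ε → (q_1, ε, ε)
All input consumed and the stack is empty.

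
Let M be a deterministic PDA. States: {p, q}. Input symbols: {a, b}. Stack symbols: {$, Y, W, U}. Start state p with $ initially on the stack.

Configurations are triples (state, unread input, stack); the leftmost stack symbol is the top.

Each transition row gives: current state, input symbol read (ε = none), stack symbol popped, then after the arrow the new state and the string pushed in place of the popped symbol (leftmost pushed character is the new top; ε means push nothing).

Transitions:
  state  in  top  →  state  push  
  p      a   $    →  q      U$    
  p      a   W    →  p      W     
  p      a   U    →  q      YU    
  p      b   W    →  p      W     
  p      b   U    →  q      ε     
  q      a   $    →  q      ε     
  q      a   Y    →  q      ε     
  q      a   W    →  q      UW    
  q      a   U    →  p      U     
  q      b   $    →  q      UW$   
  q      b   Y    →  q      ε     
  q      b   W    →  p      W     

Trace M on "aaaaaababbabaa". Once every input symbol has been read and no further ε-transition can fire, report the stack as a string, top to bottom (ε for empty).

(p, aaaaaababbabaa, $)
  read a, top $: go to q, push U$ → (q, aaaaababbabaa, U$)
  read a, top U: go to p, push U → (p, aaaababbabaa, U$)
  read a, top U: go to q, push YU → (q, aaababbabaa, YU$)
  read a, top Y: go to q, push ε → (q, aababbabaa, U$)
  read a, top U: go to p, push U → (p, ababbabaa, U$)
  read a, top U: go to q, push YU → (q, babbabaa, YU$)
  read b, top Y: go to q, push ε → (q, abbabaa, U$)
  read a, top U: go to p, push U → (p, bbabaa, U$)
  read b, top U: go to q, push ε → (q, babaa, $)
  read b, top $: go to q, push UW$ → (q, abaa, UW$)
  read a, top U: go to p, push U → (p, baa, UW$)
  read b, top U: go to q, push ε → (q, aa, W$)
  read a, top W: go to q, push UW → (q, a, UW$)
  read a, top U: go to p, push U → (p, ε, UW$)
All input consumed in state p with stack UW$.

UW$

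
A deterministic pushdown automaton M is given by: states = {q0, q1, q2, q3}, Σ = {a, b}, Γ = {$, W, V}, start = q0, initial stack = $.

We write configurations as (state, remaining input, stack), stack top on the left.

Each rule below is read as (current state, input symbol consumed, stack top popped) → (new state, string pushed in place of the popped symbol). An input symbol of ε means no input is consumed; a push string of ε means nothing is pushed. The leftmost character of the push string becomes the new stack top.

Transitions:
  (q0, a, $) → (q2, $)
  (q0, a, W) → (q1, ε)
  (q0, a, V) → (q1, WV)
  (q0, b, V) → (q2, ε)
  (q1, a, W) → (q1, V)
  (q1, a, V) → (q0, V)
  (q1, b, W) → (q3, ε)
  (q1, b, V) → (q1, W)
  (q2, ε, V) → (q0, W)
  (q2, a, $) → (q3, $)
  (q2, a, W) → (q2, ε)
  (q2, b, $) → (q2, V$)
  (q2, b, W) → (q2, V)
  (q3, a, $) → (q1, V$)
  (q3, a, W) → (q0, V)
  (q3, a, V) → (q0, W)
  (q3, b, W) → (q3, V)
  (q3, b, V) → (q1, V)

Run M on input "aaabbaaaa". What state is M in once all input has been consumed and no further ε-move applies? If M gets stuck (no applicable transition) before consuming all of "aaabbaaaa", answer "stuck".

q1

(q0, aaabbaaaa, $)
  read a, top $: go to q2, push $ → (q2, aabbaaaa, $)
  read a, top $: go to q3, push $ → (q3, abbaaaa, $)
  read a, top $: go to q1, push V$ → (q1, bbaaaa, V$)
  read b, top V: go to q1, push W → (q1, baaaa, W$)
  read b, top W: go to q3, push ε → (q3, aaaa, $)
  read a, top $: go to q1, push V$ → (q1, aaa, V$)
  read a, top V: go to q0, push V → (q0, aa, V$)
  read a, top V: go to q1, push WV → (q1, a, WV$)
  read a, top W: go to q1, push V → (q1, ε, VV$)
All input consumed; M is in state q1.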